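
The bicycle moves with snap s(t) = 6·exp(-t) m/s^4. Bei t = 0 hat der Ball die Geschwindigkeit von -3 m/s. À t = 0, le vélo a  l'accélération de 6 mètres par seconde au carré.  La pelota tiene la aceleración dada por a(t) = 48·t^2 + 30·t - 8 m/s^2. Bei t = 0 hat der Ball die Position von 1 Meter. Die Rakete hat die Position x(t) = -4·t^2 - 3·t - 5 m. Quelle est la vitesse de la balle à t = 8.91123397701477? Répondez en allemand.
Wir müssen unsere Gleichung für die Beschleunigung a(t) = 48·t^2 + 30·t - 8 1-mal integrieren. Die Stammfunktion von der Beschleunigung, mit v(0) = -3, ergibt die Geschwindigkeit: v(t) = 16·t^3 + 15·t^2 - 8·t - 3. Wir haben die Geschwindigkeit v(t) = 16·t^3 + 15·t^2 - 8·t - 3. Durch Einsetzen von t = 8.91123397701477: v(8.91123397701477) = 12439.1319086895.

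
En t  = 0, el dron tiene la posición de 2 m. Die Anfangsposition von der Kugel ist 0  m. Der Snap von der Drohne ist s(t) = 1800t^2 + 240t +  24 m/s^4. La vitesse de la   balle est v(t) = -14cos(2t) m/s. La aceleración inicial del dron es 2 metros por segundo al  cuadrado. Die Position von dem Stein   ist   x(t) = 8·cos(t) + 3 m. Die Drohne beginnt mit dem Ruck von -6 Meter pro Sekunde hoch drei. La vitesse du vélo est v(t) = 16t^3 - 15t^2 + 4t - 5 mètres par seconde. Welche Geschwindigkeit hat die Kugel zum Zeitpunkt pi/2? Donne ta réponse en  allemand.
Mit v(t) = -14·cos(2·t) und Einsetzen von t = pi/2, finden wir v = 14.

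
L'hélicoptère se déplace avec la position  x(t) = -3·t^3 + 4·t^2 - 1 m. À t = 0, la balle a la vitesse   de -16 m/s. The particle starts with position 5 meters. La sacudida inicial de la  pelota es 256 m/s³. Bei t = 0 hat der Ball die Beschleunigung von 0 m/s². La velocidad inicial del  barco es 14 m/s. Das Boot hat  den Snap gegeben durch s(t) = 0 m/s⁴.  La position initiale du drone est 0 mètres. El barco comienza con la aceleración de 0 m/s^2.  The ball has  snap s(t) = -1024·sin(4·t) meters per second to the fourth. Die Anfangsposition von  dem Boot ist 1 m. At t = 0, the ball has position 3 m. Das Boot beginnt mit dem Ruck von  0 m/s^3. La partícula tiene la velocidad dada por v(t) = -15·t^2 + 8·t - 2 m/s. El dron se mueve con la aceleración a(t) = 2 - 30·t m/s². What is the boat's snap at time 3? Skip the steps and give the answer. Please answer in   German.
Bei t = 3, s = 0.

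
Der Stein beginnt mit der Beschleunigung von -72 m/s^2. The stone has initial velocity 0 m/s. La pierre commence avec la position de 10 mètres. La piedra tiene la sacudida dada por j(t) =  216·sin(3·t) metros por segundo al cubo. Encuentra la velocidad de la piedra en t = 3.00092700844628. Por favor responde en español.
Debemos encontrar la antiderivada de nuestra ecuación de la sacudida j(t) = 216·sin(3·t) 2 veces. Tomando ∫j(t)dt y aplicando a(0) = -72, encontramos a(t) = -72·cos(3·t). Tomando ∫a(t)dt y aplicando v(0) = 0, encontramos v(t) = -24·sin(3·t). De la ecuación de la velocidad v(t) = -24·sin(3·t), sustituimos t = 3.00092700844628 para obtener v = -9.82999244353245.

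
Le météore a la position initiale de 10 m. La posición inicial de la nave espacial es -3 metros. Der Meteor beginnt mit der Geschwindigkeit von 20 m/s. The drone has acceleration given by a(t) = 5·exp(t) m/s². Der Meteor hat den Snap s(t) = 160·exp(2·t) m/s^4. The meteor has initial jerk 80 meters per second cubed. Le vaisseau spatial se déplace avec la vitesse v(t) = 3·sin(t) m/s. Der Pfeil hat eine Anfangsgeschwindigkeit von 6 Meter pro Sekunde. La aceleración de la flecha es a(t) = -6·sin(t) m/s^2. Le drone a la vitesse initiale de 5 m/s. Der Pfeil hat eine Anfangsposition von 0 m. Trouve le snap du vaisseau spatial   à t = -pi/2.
En partant de la vitesse v(t) = 3·sin(t), nous prenons 3 dérivées. La dérivée de la vitesse donne l'accélération: a(t) = 3·cos(t). En prenant d/dt de a(t), nous trouvons j(t) = -3·sin(t). La dérivée du jerk donne le snap: s(t) = -3·cos(t). Nous avons le snap s(t) = -3·cos(t). En substituant t = -pi/2: s(-pi/2) = 0.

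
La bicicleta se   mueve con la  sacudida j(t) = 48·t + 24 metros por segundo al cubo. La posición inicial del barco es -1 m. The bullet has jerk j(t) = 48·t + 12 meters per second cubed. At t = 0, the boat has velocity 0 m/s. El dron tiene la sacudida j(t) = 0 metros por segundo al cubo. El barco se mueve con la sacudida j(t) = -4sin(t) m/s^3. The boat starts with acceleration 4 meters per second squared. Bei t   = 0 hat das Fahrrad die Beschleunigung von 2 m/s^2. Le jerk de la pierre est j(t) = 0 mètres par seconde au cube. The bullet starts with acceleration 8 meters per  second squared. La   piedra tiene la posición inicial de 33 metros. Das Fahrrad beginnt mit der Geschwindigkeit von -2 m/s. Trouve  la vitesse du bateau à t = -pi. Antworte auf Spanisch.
Debemos encontrar la antiderivada de nuestra ecuación de la sacudida j(t) = -4·sin(t) 2 veces. Tomando ∫j(t)dt y aplicando a(0) = 4, encontramos a(t) = 4·cos(t). La antiderivada de la aceleración es la velocidad. Usando v(0) = 0, obtenemos v(t) = 4·sin(t). Tenemos la velocidad v(t) = 4·sin(t). Sustituyendo t = -pi: v(-pi) = 0.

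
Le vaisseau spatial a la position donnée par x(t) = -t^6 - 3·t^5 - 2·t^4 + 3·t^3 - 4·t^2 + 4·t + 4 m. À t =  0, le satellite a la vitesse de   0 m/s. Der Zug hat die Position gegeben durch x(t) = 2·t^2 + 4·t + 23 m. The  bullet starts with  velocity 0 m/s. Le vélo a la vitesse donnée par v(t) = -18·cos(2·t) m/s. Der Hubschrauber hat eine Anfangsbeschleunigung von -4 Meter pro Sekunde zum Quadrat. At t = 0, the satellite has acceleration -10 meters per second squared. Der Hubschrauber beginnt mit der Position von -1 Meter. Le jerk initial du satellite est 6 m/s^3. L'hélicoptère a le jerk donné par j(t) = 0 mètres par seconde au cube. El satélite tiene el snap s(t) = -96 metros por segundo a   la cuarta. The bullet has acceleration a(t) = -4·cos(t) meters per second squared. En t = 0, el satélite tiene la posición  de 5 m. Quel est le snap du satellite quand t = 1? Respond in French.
En utilisant s(t) = -96 et en substituant t = 1, nous trouvons s = -96.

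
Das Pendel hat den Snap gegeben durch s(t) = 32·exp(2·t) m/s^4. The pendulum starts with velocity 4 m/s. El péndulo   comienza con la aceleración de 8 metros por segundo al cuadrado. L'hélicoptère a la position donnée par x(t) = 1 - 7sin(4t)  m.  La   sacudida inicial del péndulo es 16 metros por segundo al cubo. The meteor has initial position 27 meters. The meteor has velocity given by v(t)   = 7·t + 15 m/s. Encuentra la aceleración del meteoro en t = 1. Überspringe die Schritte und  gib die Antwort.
La aceleración en t = 1 es a = 7.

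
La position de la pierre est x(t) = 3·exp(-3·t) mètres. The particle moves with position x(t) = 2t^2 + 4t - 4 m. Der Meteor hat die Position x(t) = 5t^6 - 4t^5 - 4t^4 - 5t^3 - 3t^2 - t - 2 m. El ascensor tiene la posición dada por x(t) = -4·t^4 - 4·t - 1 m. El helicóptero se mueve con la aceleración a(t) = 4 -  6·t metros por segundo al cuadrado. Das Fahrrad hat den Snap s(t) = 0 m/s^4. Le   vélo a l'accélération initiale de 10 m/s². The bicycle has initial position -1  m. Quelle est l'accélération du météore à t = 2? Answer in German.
Wir müssen unsere Gleichung für die Position x(t) = 5·t^6 - 4·t^5 - 4·t^4 - 5·t^3 - 3·t^2 - t - 2 2-mal ableiten. Mit d/dt von x(t) finden wir v(t) = 30·t^5 - 20·t^4 - 16·t^3 - 15·t^2 - 6·t - 1. Durch Ableiten von der Geschwindigkeit erhalten wir die Beschleunigung: a(t) = 150·t^4 - 80·t^3 - 48·t^2 - 30·t - 6. Wir haben die Beschleunigung a(t) = 150·t^4 - 80·t^3 - 48·t^2 - 30·t - 6. Durch Einsetzen von t = 2: a(2) = 1502.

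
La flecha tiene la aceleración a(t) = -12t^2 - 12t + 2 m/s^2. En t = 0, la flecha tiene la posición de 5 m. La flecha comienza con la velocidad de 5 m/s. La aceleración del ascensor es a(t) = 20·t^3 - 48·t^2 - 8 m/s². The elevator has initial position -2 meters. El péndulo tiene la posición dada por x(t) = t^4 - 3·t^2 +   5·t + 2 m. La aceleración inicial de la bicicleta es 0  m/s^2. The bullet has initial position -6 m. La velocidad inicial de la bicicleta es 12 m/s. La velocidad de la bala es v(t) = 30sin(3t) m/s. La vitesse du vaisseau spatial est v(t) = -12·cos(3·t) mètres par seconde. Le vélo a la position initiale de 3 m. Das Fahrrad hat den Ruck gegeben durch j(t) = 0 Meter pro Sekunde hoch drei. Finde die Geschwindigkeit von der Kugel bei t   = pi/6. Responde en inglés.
From the given velocity equation v(t) = 30·sin(3·t), we substitute t = pi/6 to get v = 30.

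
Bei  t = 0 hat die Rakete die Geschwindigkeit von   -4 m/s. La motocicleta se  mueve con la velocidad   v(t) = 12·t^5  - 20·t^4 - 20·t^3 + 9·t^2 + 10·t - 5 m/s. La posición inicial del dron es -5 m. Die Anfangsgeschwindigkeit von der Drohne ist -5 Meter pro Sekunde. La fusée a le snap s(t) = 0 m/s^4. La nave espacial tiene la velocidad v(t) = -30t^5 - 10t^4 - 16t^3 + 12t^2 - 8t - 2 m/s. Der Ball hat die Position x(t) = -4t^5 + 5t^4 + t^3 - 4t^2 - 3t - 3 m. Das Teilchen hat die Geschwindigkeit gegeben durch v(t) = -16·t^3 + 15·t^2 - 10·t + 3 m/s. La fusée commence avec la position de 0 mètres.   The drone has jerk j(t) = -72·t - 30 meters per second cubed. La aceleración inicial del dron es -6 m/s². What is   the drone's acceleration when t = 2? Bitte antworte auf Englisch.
We need to integrate our jerk equation j(t) = -72·t - 30 1 time. Integrating jerk and using the initial condition a(0) = -6, we get a(t) = -36·t^2 - 30·t - 6. Using a(t) = -36·t^2 - 30·t - 6 and substituting t = 2, we find a = -210.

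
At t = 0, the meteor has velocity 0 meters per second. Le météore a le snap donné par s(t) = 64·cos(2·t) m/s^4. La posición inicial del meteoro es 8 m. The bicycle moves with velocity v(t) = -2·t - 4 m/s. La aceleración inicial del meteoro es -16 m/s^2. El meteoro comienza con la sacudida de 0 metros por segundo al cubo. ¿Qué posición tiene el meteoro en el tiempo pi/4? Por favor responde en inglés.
To solve this, we need to take 4 integrals of our snap equation s(t) = 64·cos(2·t). Taking ∫s(t)dt and applying j(0) = 0, we find j(t) = 32·sin(2·t). The antiderivative of jerk is acceleration. Using a(0) = -16, we get a(t) = -16·cos(2·t). The antiderivative of acceleration, with v(0) = 0, gives velocity: v(t) = -8·sin(2·t). Integrating velocity and using the initial condition x(0) = 8, we get x(t) = 4·cos(2·t) + 4. We have position x(t) = 4·cos(2·t) + 4. Substituting t = pi/4: x(pi/4) = 4.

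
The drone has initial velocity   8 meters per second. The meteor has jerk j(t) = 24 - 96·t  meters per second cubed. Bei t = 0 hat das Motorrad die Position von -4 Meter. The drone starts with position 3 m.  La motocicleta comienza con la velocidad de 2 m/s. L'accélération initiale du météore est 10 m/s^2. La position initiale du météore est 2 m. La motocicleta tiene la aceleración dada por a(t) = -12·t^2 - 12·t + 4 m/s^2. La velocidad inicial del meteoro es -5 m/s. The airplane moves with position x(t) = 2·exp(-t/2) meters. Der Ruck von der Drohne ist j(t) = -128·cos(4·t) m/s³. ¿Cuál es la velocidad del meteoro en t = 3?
Debemos encontrar la antiderivada de nuestra ecuación de la sacudida j(t) = 24 - 96·t 2 veces. Integrando la sacudida y usando la condición inicial a(0) = 10, obtenemos a(t) = -48·t^2 + 24·t + 10. La antiderivada de la aceleración es la velocidad. Usando v(0) = -5, obtenemos v(t) = -16·t^3 + 12·t^2 + 10·t - 5. De la ecuación de la velocidad v(t) = -16·t^3 + 12·t^2 + 10·t - 5, sustituimos t = 3 para obtener v = -299.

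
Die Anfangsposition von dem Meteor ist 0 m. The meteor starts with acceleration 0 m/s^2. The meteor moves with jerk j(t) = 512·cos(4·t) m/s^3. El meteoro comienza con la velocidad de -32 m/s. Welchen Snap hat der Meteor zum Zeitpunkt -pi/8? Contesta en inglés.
Starting from jerk j(t) = 512·cos(4·t), we take 1 derivative. Taking d/dt of j(t), we find s(t) = -2048·sin(4·t). Using s(t) = -2048·sin(4·t) and substituting t = -pi/8, we find s = 2048.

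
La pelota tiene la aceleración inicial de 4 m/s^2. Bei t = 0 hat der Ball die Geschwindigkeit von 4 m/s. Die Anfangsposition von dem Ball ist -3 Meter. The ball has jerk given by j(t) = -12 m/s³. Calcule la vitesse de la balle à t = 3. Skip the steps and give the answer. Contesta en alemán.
Die Antwort ist -38.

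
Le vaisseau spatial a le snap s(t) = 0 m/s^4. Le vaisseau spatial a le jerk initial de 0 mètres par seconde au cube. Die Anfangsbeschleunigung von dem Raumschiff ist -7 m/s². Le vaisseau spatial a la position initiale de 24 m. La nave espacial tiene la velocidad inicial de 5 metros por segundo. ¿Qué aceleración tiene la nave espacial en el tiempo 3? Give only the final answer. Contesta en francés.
La réponse est -7.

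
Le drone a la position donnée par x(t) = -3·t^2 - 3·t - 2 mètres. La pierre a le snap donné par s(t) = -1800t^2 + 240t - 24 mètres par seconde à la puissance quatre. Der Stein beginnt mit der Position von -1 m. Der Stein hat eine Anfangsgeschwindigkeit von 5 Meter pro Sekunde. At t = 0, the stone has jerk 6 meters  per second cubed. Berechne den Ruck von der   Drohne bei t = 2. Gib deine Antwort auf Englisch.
Starting from position x(t) = -3·t^2 - 3·t - 2, we take 3 derivatives. Taking d/dt of x(t), we find v(t) = -6·t - 3. Taking d/dt of v(t), we find a(t) = -6. The derivative of acceleration gives jerk: j(t) = 0. Using j(t) = 0 and substituting t = 2, we find j = 0.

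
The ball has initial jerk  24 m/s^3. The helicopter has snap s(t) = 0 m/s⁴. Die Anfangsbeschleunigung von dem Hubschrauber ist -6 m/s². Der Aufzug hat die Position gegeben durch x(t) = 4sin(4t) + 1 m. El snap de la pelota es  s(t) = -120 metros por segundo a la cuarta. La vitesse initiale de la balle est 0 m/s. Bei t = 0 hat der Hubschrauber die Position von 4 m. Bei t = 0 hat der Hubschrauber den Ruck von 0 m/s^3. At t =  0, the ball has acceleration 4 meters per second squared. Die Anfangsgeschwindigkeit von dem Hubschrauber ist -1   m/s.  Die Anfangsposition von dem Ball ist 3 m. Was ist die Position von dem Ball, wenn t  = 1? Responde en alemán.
Um dies zu lösen, müssen wir 4 Integrale unserer Gleichung für den Snap s(t) = -120 finden. Die Stammfunktion von dem Snap, mit j(0) = 24, ergibt den Ruck: j(t) = 24 - 120·t. Das Integral von dem Ruck, mit a(0) = 4, ergibt die Beschleunigung: a(t) = -60·t^2 + 24·t + 4. Das Integral von der Beschleunigung ist die Geschwindigkeit. Mit v(0) = 0 erhalten wir v(t) = 4·t·(-5·t^2 + 3·t + 1). Durch Integration von der Geschwindigkeit und Verwendung der Anfangsbedingung x(0) = 3, erhalten wir x(t) = -5·t^4 + 4·t^3 + 2·t^2 + 3. Mit x(t) = -5·t^4 + 4·t^3 + 2·t^2 + 3 und Einsetzen von t = 1, finden wir x = 4.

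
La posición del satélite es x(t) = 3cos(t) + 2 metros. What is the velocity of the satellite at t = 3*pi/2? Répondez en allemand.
Um dies zu lösen, müssen wir 1 Ableitung unserer Gleichung für die Position x(t) = 3·cos(t) + 2 nehmen. Die Ableitung von der Position ergibt die Geschwindigkeit: v(t) = -3·sin(t). Aus der Gleichung für die Geschwindigkeit v(t) = -3·sin(t), setzen wir t = 3*pi/2 ein und erhalten v = 3.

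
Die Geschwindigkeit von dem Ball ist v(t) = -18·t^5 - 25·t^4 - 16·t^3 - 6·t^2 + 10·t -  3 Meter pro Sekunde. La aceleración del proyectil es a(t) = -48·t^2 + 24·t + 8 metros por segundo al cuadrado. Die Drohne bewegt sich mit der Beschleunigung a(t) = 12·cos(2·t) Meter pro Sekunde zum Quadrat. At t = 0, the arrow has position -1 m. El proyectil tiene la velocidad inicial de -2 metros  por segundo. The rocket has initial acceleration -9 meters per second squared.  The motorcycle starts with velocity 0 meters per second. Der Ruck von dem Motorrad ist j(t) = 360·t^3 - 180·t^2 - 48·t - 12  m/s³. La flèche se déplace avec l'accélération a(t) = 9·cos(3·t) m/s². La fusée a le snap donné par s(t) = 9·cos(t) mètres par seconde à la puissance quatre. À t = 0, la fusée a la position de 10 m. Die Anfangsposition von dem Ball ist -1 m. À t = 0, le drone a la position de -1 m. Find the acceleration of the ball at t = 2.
We must differentiate our velocity equation v(t) = -18·t^5 - 25·t^4 - 16·t^3 - 6·t^2 + 10·t - 3 1 time. The derivative of velocity gives acceleration: a(t) = -90·t^4 - 100·t^3 - 48·t^2 - 12·t + 10. From the given acceleration equation a(t) = -90·t^4 - 100·t^3 - 48·t^2 - 12·t + 10, we substitute t = 2 to get a = -2446.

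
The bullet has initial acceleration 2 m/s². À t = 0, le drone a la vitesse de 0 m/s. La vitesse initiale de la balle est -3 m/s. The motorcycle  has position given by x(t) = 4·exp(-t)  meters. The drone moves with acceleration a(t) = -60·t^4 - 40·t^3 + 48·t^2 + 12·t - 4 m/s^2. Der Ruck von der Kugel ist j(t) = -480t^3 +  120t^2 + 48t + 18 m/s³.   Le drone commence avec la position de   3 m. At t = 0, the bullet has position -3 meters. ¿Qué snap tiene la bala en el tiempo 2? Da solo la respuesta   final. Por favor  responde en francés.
s(2) = -5232.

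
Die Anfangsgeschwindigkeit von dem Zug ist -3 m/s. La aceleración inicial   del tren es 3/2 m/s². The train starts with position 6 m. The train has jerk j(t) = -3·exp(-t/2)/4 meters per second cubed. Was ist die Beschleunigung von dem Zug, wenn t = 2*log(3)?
Um dies zu lösen, müssen wir 1 Stammfunktion unserer Gleichung für den Ruck j(t) = -3·exp(-t/2)/4 finden. Das Integral von dem Ruck ist die Beschleunigung. Mit a(0) = 3/2 erhalten wir a(t) = 3·exp(-t/2)/2. Aus der Gleichung für die Beschleunigung a(t) = 3·exp(-t/2)/2, setzen wir t = 2*log(3) ein und erhalten a = 1/2.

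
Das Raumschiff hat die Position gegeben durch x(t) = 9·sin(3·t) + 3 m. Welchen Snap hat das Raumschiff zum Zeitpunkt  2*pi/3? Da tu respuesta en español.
Debemos derivar nuestra ecuación de la posición x(t) = 9·sin(3·t) + 3 4 veces. La derivada de la posición da la velocidad: v(t) = 27·cos(3·t). Derivando la velocidad, obtenemos la aceleración: a(t) = -81·sin(3·t). La derivada de la aceleración da la sacudida: j(t) = -243·cos(3·t). Tomando d/dt de j(t), encontramos s(t) = 729·sin(3·t). Usando s(t) = 729·sin(3·t) y sustituyendo t = 2*pi/3, encontramos s = 0.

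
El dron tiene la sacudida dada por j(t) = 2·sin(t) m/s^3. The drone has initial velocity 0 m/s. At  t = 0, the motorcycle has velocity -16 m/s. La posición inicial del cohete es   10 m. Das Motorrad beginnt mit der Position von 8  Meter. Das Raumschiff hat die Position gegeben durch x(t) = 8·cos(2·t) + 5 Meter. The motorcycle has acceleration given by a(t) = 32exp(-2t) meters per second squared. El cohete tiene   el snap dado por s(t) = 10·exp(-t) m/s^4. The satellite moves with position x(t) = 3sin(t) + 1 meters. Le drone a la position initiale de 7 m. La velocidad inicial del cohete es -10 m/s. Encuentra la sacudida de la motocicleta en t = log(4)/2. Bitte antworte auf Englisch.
We must differentiate our acceleration equation a(t) = 32·exp(-2·t) 1 time. Differentiating acceleration, we get jerk: j(t) = -64·exp(-2·t). From the given jerk equation j(t) = -64·exp(-2·t), we substitute t = log(4)/2 to get j = -16.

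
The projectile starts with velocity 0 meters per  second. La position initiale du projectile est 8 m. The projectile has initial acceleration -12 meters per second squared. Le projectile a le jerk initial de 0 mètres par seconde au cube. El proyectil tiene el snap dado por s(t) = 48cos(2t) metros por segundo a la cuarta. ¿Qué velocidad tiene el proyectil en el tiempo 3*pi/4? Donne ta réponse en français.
Pour résoudre ceci, nous devons prendre 3 intégrales de notre équation du snap s(t) = 48·cos(2·t). L'intégrale du snap, avec j(0) = 0, donne le jerk: j(t) = 24·sin(2·t). L'intégrale du jerk est l'accélération. En utilisant a(0) = -12, nous obtenons a(t) = -12·cos(2·t). En prenant ∫a(t)dt et en appliquant v(0) = 0, nous trouvons v(t) = -6·sin(2·t). De l'équation de la vitesse v(t) = -6·sin(2·t), nous substituons t = 3*pi/4 pour obtenir v = 6.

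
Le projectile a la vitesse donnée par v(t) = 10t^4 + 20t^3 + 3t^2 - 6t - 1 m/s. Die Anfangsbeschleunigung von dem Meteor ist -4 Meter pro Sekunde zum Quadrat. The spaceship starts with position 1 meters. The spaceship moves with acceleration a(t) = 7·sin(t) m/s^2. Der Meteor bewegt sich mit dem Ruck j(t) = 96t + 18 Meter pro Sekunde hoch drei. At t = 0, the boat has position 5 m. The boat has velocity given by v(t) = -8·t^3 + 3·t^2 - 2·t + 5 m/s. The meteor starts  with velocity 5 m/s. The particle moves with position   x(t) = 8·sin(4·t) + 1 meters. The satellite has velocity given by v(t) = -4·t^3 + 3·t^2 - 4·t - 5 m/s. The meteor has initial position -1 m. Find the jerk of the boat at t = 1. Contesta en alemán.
Wir müssen unsere Gleichung für die Geschwindigkeit v(t) = -8·t^3 + 3·t^2 - 2·t + 5 2-mal ableiten. Die Ableitung von der Geschwindigkeit ergibt die Beschleunigung: a(t) = -24·t^2 + 6·t - 2. Durch Ableiten von der Beschleunigung erhalten wir den Ruck: j(t) = 6 - 48·t. Aus der Gleichung für den Ruck j(t) = 6 - 48·t, setzen wir t = 1 ein und erhalten j = -42.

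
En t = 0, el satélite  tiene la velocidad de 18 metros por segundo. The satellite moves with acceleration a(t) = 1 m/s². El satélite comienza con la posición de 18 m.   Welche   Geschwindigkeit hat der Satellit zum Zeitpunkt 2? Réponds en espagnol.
Necesitamos integrar nuestra ecuación de la aceleración a(t) = 1 1 vez. Tomando ∫a(t)dt y aplicando v(0) = 18, encontramos v(t) = t + 18. De la ecuación de la velocidad v(t) = t + 18, sustituimos t = 2 para obtener v = 20.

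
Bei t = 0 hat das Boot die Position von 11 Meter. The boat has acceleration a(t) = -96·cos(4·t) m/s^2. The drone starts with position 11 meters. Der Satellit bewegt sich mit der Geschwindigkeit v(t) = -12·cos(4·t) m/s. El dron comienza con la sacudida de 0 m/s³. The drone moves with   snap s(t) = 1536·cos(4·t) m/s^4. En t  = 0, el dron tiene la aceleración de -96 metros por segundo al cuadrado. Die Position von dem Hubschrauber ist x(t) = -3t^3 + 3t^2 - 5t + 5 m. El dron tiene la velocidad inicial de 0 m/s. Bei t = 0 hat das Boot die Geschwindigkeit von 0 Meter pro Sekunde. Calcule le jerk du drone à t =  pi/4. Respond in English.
To solve this, we need to take 1 antiderivative of our snap equation s(t) = 1536·cos(4·t). The integral of snap is jerk. Using j(0) = 0, we get j(t) = 384·sin(4·t). From the given jerk equation j(t) = 384·sin(4·t), we substitute t = pi/4 to get j = 0.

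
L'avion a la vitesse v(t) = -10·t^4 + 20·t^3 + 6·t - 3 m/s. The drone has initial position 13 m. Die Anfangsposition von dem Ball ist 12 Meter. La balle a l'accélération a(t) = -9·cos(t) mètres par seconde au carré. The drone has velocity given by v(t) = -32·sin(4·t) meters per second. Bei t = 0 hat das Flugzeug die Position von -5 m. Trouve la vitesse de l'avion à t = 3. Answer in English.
Using v(t) = -10·t^4 + 20·t^3 + 6·t - 3 and substituting t = 3, we find v = -255.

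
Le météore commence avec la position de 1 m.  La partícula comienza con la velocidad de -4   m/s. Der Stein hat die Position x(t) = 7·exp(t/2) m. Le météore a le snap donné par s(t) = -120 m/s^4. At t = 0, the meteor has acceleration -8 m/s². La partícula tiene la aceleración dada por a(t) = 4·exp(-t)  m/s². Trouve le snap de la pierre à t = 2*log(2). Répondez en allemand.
Ausgehend von der Position x(t) = 7·exp(t/2), nehmen wir 4 Ableitungen. Die Ableitung von der Position ergibt die Geschwindigkeit: v(t) = 7·exp(t/2)/2. Mit d/dt von v(t) finden wir a(t) = 7·exp(t/2)/4. Mit d/dt von a(t) finden wir j(t) = 7·exp(t/2)/8. Mit d/dt von j(t) finden wir s(t) = 7·exp(t/2)/16. Aus der Gleichung für den Snap s(t) = 7·exp(t/2)/16, setzen wir t = 2*log(2) ein und erhalten s = 7/8.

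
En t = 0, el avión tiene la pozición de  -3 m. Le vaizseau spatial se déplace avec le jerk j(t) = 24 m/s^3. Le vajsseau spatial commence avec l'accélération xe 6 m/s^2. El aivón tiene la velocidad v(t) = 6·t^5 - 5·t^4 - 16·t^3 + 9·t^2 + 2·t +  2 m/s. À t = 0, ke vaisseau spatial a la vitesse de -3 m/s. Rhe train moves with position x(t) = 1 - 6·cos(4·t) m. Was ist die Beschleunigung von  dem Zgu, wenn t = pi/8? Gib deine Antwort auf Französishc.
En partant de la position x(t) = 1 - 6·cos(4·t), nous prenons 2 dérivées. En prenant d/dt de x(t), nous trouvons v(t) = 24·sin(4·t). En prenant d/dt de v(t), nous trouvons a(t) = 96·cos(4·t). Nous avons l'accélération a(t) = 96·cos(4·t). En substituant t = pi/8: a(pi/8) = 0.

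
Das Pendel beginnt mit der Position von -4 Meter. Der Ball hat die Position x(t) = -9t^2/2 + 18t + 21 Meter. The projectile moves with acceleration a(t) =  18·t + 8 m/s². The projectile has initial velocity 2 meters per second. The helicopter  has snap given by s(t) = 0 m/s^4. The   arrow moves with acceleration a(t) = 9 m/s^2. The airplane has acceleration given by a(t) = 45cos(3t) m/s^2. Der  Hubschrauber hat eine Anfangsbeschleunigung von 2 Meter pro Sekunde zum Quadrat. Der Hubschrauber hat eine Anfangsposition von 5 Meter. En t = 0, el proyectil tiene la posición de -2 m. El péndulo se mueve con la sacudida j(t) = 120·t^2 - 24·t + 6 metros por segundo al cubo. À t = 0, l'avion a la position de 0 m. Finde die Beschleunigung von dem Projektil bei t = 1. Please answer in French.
De l'équation de l'accélération a(t) = 18·t + 8, nous substituons t = 1 pour obtenir a = 26.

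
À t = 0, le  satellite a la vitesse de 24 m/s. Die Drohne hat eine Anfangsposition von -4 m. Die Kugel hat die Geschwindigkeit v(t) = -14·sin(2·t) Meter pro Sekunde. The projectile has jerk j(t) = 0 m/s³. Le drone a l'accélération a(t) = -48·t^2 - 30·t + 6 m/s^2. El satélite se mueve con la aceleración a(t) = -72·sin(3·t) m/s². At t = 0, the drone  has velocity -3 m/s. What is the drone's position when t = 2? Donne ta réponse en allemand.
Ausgehend von der Beschleunigung a(t) = -48·t^2 - 30·t + 6, nehmen wir 2 Integrale. Die Stammfunktion von der Beschleunigung ist die Geschwindigkeit. Mit v(0) = -3 erhalten wir v(t) = -16·t^3 - 15·t^2 + 6·t - 3. Mit ∫v(t)dt und Anwendung von x(0) = -4, finden wir x(t) = -4·t^4 - 5·t^3 + 3·t^2 - 3·t - 4. Aus der Gleichung für die Position x(t) = -4·t^4 - 5·t^3 + 3·t^2 - 3·t - 4, setzen wir t = 2 ein und erhalten x = -102.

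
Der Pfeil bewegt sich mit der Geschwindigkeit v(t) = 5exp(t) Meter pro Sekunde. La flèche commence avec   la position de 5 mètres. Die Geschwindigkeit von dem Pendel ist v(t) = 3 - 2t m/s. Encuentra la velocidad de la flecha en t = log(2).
Usando v(t) = 5·exp(t) y sustituyendo t = log(2), encontramos v = 10.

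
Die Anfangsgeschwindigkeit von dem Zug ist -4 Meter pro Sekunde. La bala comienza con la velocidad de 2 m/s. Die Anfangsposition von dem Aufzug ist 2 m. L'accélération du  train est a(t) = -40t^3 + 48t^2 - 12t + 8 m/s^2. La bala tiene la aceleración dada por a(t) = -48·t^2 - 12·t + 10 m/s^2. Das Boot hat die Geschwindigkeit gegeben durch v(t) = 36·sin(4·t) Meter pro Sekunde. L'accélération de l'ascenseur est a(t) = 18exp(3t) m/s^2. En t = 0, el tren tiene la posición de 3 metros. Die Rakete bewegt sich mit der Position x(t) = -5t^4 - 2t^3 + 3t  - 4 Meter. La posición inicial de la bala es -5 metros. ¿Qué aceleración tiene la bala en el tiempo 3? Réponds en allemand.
Wir haben die Beschleunigung a(t) = -48·t^2 - 12·t + 10. Durch Einsetzen von t = 3: a(3) = -458.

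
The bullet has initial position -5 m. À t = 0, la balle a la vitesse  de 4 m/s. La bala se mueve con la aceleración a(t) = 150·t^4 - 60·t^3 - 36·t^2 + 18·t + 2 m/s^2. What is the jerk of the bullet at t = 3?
To solve this, we need to take 1 derivative of our acceleration equation a(t) = 150·t^4 - 60·t^3 - 36·t^2 + 18·t + 2. Differentiating acceleration, we get jerk: j(t) = 600·t^3 - 180·t^2 - 72·t + 18. Using j(t) = 600·t^3 - 180·t^2 - 72·t + 18 and substituting t = 3, we find j = 14382.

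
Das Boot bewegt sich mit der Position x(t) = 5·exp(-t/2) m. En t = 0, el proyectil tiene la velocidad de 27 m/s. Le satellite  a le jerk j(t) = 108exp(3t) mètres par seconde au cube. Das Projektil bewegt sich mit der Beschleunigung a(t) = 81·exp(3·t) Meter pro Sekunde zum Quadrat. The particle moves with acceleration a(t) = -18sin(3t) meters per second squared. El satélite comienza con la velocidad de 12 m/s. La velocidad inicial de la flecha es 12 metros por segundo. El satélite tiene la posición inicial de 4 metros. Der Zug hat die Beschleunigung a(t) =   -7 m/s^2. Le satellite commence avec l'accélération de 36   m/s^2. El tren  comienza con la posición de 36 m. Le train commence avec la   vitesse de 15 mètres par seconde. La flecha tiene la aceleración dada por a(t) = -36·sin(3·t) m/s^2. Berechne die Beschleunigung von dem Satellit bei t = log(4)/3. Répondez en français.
Nous devons intégrer notre équation du jerk j(t) = 108·exp(3·t) 1 fois. En prenant ∫j(t)dt et en appliquant a(0) = 36, nous trouvons a(t) = 36·exp(3·t). En utilisant a(t) = 36·exp(3·t) et en substituant t = log(4)/3, nous trouvons a = 144.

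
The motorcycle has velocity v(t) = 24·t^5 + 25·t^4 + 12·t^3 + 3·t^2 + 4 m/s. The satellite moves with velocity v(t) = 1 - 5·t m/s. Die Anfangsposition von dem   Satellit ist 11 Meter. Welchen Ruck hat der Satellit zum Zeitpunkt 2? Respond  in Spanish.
Para resolver esto, necesitamos tomar 2 derivadas de nuestra ecuación de la velocidad v(t) = 1 - 5·t. La derivada de la velocidad da la aceleración: a(t) = -5. Tomando d/dt de a(t), encontramos j(t) = 0. Tenemos la sacudida j(t) = 0. Sustituyendo t = 2: j(2) = 0.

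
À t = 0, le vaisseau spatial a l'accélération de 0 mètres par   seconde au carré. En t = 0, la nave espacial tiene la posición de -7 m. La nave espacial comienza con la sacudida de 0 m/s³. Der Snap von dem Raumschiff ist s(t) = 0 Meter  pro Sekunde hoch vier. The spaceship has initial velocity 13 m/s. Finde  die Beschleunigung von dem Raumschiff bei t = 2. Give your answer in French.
Nous devons intégrer notre équation du snap s(t) = 0 2 fois. En intégrant le snap et en utilisant la condition initiale j(0) = 0, nous obtenons j(t) = 0. En intégrant le jerk et en utilisant la condition initiale a(0) = 0, nous obtenons a(t) = 0. En utilisant a(t) = 0 et en substituant t = 2, nous trouvons a = 0.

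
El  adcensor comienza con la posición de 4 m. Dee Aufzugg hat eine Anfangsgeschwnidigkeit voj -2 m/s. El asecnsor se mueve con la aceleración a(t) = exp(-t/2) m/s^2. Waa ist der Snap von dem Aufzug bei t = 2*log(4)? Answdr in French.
En partant de l'accélération a(t) = exp(-t/2), nous prenons 2 dérivées. En prenant d/dt de a(t), nous trouvons j(t) = -exp(-t/2)/2. En dérivant le jerk, nous obtenons le snap: s(t) = exp(-t/2)/4. De l'équation du snap s(t) = exp(-t/2)/4, nous substituons t = 2*log(4) pour obtenir s = 1/16.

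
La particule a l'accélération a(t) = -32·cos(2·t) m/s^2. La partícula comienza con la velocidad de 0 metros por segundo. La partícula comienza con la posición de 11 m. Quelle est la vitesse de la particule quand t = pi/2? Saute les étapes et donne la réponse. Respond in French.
La vitesse à t = pi/2 est v = 0.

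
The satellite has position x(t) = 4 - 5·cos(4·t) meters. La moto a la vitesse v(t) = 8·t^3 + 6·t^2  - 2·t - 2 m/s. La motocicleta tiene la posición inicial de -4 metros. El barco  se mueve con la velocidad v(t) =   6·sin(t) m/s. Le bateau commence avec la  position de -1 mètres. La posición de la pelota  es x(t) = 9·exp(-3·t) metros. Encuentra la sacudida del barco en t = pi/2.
Para resolver esto, necesitamos tomar 2 derivadas de nuestra ecuación de la velocidad v(t) = 6·sin(t). La derivada de la velocidad da la aceleración: a(t) = 6·cos(t). La derivada de la aceleración da la sacudida: j(t) = -6·sin(t). Tenemos la sacudida j(t) = -6·sin(t). Sustituyendo t = pi/2: j(pi/2) = -6.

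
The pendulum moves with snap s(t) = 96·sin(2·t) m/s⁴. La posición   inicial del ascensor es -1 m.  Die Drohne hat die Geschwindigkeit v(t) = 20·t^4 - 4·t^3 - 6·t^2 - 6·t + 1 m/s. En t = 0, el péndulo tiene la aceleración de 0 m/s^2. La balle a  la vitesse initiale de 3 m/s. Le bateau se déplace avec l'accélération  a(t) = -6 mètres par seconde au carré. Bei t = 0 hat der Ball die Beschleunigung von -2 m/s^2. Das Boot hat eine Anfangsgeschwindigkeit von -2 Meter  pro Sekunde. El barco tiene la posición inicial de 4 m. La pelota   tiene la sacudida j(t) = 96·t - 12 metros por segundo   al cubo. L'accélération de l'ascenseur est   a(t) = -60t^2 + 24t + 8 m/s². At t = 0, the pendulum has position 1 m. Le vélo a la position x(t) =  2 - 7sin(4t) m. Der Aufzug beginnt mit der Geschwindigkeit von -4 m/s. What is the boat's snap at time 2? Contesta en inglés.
To solve this, we need to take 2 derivatives of our acceleration equation a(t) = -6. The derivative of acceleration gives jerk: j(t) = 0. Taking d/dt of j(t), we find s(t) = 0. We have snap s(t) = 0. Substituting t = 2: s(2) = 0.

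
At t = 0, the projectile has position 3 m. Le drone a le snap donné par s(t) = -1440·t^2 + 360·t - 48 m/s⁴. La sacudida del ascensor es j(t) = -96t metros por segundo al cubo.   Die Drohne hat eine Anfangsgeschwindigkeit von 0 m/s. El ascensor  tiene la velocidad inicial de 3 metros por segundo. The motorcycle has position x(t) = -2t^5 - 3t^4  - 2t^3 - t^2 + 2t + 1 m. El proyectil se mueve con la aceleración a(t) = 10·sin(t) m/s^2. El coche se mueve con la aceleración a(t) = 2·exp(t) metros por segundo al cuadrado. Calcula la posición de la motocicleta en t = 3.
De la ecuación de la posición x(t) = -2·t^5 - 3·t^4 - 2·t^3 - t^2 + 2·t + 1, sustituimos t = 3 para obtener x = -785.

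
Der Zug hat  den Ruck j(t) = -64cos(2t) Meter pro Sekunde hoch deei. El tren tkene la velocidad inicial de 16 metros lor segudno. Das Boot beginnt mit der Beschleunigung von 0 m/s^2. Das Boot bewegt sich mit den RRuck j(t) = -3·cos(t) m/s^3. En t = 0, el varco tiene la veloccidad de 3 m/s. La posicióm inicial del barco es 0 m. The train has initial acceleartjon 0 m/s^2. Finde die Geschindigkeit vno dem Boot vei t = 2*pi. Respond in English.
To find the answer, we compute 2 antiderivatives of j(t) = -3·cos(t). Finding the antiderivative of j(t) and using a(0) = 0: a(t) = -3·sin(t). The antiderivative of acceleration is velocity. Using v(0) = 3, we get v(t) = 3·cos(t). Using v(t) = 3·cos(t) and substituting t = 2*pi, we find v = 3.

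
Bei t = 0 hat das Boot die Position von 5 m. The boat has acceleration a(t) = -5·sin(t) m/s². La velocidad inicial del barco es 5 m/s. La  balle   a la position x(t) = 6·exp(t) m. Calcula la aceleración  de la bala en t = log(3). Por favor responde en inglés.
Starting from position x(t) = 6·exp(t), we take 2 derivatives. Taking d/dt of x(t), we find v(t) = 6·exp(t). Differentiating velocity, we get acceleration: a(t) = 6·exp(t). From the given acceleration equation a(t) = 6·exp(t), we substitute t = log(3) to get a = 18.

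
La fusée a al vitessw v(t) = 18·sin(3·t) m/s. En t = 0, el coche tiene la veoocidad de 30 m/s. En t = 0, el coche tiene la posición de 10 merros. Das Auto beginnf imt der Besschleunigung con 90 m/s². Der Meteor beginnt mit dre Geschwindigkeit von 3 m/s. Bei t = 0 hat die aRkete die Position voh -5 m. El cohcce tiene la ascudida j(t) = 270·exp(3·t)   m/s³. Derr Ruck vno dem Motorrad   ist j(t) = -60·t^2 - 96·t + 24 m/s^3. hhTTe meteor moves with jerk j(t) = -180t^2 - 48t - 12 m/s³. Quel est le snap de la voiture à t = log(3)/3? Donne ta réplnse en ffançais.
Pour résoudre ceci, nous devons prendre 1 dérivée de notre équation du jerk j(t) = 270·exp(3·t). La dérivée du jerk donne le snap: s(t) = 810·exp(3·t). Nous avons le snap s(t) = 810·exp(3·t). En substituant t = log(3)/3: s(log(3)/3) = 2430.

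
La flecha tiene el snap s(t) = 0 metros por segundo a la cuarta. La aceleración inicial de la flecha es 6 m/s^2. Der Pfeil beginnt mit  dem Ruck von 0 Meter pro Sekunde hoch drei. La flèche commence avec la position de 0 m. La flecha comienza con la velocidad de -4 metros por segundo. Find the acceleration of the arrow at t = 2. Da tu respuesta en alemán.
Wir müssen die Stammfunktion unserer Gleichung für den Snap s(t) = 0 2-mal finden. Durch Integration von dem Snap und Verwendung der Anfangsbedingung j(0) = 0, erhalten wir j(t) = 0. Das Integral von dem Ruck, mit a(0) = 6, ergibt die Beschleunigung: a(t) = 6. Wir haben die Beschleunigung a(t) = 6. Durch Einsetzen von t = 2: a(2) = 6.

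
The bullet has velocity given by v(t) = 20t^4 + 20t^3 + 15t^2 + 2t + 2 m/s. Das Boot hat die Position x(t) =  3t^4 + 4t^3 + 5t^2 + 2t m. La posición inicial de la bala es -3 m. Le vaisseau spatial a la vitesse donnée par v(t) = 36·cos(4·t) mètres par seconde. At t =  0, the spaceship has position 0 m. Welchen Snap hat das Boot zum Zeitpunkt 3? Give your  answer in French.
Nous devons dériver notre équation de la position x(t) = 3·t^4 + 4·t^3 + 5·t^2 + 2·t 4 fois. En prenant d/dt de x(t), nous trouvons v(t) = 12·t^3 + 12·t^2 + 10·t + 2. En dérivant la vitesse, nous obtenons l'accélération: a(t) = 36·t^2 + 24·t + 10. La dérivée de l'accélération donne le jerk: j(t) = 72·t + 24. En prenant d/dt de j(t), nous trouvons s(t) = 72. De l'équation du snap s(t) = 72, nous substituons t = 3 pour obtenir s = 72.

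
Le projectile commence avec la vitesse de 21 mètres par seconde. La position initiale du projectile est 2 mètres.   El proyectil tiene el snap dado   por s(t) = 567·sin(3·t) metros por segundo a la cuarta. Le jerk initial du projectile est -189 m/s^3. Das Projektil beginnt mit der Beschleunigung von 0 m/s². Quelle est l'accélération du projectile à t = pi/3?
Pour résoudre ceci, nous devons prendre 2 primitives de notre équation du snap s(t) = 567·sin(3·t). La primitive du snap, avec j(0) = -189, donne le jerk: j(t) = -189·cos(3·t). En intégrant le jerk et en utilisant la condition initiale a(0) = 0, nous obtenons a(t) = -63·sin(3·t). De l'équation de l'accélération a(t) = -63·sin(3·t), nous substituons t = pi/3 pour obtenir a = 0.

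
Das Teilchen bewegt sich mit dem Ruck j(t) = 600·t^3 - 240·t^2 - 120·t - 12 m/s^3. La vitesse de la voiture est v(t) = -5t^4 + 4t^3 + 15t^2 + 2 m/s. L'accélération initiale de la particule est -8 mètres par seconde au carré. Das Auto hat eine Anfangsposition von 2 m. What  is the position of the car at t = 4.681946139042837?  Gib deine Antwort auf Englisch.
To find the answer, we compute 1 antiderivative of v(t) = -5·t^4 + 4·t^3 + 15·t^2 + 2. Integrating velocity and using the initial condition x(0) = 2, we get x(t) = -t^5 + t^4 + 5·t^3 + 2·t + 2. Using x(t) = -t^5 + t^4 + 5·t^3 + 2·t + 2 and substituting t = 4.681946139042837, we find x = -1244.70537339329.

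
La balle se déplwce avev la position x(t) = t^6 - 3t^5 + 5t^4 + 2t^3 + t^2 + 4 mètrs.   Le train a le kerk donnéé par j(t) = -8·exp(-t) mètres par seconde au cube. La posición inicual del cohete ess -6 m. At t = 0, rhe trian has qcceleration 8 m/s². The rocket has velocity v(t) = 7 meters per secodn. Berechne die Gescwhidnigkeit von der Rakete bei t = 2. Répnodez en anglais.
Using v(t) = 7 and substituting t = 2, we find v = 7.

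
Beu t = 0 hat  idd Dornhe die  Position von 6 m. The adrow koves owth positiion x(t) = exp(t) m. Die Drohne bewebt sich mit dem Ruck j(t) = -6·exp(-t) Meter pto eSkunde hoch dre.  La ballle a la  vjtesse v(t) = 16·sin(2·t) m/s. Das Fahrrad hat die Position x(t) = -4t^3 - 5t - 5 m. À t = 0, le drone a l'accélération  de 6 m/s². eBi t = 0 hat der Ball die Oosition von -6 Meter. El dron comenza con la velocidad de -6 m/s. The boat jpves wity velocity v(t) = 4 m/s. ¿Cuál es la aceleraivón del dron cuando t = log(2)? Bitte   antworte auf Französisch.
Pour résoudre ceci, nous devons prendre 1 intégrale de notre équation du jerk j(t) = -6·exp(-t). L'intégrale du jerk, avec a(0) = 6, donne l'accélération: a(t) = 6·exp(-t). Nous avons l'accélération a(t) = 6·exp(-t). En substituant t = log(2): a(log(2)) = 3.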